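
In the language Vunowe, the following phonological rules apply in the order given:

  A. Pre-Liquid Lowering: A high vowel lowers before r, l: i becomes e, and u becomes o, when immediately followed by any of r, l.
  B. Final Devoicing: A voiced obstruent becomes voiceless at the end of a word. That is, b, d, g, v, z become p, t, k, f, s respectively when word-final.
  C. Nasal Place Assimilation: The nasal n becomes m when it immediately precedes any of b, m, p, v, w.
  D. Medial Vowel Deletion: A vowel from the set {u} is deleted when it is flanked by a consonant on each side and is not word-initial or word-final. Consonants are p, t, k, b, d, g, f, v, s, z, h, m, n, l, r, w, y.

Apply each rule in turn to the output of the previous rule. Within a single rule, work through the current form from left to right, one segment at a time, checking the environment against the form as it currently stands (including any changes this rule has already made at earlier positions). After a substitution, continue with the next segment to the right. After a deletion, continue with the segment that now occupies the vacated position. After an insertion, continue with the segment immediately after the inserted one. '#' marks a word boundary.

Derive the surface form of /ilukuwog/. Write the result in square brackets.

[elkwok]

A Pre-Liquid Lowering: [ilukuwog] → [elukuwog]
B Final Devoicing: [elukuwog] → [elukuwok]
C Nasal Place Assimilation: no change — [elukuwok]
D Medial Vowel Deletion: [elukuwok] → [elkwok]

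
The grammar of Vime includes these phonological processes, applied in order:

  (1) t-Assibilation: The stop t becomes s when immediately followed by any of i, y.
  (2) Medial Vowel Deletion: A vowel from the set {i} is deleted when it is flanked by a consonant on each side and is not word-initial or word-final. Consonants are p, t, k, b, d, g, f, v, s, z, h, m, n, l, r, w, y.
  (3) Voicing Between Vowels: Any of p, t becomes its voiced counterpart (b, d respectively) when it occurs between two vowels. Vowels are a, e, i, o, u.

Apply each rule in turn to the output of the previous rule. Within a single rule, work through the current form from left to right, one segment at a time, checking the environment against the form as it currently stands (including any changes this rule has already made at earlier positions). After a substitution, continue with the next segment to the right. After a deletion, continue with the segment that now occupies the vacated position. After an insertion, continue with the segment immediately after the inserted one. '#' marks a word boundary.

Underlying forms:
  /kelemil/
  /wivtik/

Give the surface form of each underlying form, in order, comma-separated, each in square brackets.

[keleml], [wvsk]

/kelemil/:
  (1) t-Assibilation: no change — [kelemil]
  (2) Medial Vowel Deletion: [kelemil] → [keleml]
  (3) Voicing Between Vowels: no change — [keleml]
/wivtik/:
  (1) t-Assibilation: [wivtik] → [wivsik]
  (2) Medial Vowel Deletion: [wivsik] → [wvsk]
  (3) Voicing Between Vowels: no change — [wvsk]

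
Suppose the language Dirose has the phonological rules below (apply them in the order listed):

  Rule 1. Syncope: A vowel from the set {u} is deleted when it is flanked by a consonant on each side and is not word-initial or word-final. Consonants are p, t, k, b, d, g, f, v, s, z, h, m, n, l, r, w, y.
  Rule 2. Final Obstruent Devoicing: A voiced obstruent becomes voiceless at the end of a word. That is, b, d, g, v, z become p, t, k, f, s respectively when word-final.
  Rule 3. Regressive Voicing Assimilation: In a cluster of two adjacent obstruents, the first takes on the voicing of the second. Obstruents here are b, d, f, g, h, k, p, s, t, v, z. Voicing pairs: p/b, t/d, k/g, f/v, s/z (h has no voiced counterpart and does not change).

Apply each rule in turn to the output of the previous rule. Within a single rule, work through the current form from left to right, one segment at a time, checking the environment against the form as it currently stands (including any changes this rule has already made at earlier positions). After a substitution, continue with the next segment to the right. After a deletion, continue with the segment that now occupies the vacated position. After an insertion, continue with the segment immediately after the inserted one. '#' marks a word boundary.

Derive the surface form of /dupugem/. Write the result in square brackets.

Rule 1 Syncope: [dupugem] → [dpgem]
Rule 2 Final Obstruent Devoicing: no change — [dpgem]
Rule 3 Regressive Voicing Assimilation: [dpgem] → [tbgem]

[tbgem]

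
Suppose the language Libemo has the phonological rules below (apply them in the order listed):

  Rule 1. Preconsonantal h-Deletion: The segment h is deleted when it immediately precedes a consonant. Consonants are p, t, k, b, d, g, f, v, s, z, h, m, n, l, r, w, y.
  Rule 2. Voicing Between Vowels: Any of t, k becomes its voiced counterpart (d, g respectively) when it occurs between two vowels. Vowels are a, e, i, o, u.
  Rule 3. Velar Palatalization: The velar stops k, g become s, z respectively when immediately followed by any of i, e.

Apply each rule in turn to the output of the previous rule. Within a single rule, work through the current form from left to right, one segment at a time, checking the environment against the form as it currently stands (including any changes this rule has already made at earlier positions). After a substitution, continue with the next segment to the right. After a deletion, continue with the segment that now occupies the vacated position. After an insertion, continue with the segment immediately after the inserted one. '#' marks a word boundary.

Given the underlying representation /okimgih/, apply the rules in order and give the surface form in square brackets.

Rule 1 Preconsonantal h-Deletion: no change — [okimgih]
Rule 2 Voicing Between Vowels: [okimgih] → [ogimgih]
Rule 3 Velar Palatalization: [ogimgih] → [ozimzih]

[ozimzih]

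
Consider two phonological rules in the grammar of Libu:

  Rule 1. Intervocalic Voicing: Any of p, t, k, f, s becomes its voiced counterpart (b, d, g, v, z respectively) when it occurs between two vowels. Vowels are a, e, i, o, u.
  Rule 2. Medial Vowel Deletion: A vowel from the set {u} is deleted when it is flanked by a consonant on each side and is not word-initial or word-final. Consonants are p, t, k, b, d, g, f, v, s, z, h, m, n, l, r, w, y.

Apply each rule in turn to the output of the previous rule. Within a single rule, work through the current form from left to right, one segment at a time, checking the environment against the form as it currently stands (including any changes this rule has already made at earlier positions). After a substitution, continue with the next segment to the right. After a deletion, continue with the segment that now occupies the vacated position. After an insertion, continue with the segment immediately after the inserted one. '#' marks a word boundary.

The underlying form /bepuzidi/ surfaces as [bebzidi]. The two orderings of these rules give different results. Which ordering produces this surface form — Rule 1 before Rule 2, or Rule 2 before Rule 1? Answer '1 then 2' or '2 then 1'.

1 then 2

Order 1 then 2:
  1 Intervocalic Voicing: [bepuzidi] → [bebuzidi]
  2 Medial Vowel Deletion: [bebuzidi] → [bebzidi]
  result: [bebzidi]
Order 2 then 1:
  2 Medial Vowel Deletion: [bepuzidi] → [bepzidi]
  1 Intervocalic Voicing: no change — [bepzidi]
  result: [bepzidi]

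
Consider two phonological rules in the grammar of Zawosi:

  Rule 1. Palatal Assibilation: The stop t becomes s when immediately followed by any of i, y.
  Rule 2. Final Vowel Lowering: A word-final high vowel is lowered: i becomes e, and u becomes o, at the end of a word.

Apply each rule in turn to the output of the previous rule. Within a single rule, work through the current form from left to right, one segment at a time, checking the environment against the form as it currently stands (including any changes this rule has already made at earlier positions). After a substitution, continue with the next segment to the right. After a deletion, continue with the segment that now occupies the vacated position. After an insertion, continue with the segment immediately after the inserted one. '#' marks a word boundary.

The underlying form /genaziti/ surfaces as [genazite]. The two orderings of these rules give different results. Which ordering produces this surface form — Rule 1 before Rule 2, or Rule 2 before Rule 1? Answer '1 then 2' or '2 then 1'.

2 then 1

Order 1 then 2:
  1 Palatal Assibilation: [genaziti] → [genazisi]
  2 Final Vowel Lowering: [genazisi] → [genazise]
  result: [genazise]
Order 2 then 1:
  2 Final Vowel Lowering: [genaziti] → [genazite]
  1 Palatal Assibilation: no change — [genazite]
  result: [genazite]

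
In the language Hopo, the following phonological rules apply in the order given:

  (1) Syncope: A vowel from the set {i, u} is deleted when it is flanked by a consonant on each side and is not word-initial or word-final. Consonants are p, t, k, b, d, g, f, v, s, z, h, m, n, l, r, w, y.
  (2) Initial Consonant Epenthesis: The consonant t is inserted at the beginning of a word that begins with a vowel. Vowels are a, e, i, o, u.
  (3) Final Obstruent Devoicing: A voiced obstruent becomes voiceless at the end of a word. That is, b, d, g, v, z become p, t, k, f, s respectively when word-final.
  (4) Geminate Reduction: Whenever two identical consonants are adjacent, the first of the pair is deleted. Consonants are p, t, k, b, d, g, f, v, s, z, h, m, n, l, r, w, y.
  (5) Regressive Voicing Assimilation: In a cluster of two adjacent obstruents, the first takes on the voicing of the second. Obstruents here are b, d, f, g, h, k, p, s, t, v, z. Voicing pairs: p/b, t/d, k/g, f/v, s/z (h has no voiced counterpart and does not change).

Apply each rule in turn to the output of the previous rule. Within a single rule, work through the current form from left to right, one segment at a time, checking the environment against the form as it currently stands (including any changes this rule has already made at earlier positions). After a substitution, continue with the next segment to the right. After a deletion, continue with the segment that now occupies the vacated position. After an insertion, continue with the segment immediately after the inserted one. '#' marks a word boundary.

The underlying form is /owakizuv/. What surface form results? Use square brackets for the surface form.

[towagsf]

(1) Syncope: [owakizuv] → [owakzv]
(2) Initial Consonant Epenthesis: [owakzv] → [towakzv]
(3) Final Obstruent Devoicing: [towakzv] → [towakzf]
(4) Geminate Reduction: no change — [towakzf]
(5) Regressive Voicing Assimilation: [towakzf] → [towagsf]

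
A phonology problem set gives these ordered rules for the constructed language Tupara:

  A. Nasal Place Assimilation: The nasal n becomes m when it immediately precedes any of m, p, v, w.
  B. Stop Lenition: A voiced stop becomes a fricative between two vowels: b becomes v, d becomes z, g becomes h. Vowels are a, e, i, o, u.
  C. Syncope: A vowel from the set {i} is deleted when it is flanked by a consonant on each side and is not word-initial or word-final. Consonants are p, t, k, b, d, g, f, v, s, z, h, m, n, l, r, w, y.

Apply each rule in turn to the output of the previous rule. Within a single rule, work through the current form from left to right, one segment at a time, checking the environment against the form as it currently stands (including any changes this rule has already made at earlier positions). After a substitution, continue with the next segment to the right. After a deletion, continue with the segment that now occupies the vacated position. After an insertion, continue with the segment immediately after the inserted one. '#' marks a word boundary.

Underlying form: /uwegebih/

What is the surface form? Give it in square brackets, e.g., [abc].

[uwehevh]

A Nasal Place Assimilation: no change — [uwegebih]
B Stop Lenition: [uwegebih] → [uwehevih]
C Syncope: [uwehevih] → [uwehevh]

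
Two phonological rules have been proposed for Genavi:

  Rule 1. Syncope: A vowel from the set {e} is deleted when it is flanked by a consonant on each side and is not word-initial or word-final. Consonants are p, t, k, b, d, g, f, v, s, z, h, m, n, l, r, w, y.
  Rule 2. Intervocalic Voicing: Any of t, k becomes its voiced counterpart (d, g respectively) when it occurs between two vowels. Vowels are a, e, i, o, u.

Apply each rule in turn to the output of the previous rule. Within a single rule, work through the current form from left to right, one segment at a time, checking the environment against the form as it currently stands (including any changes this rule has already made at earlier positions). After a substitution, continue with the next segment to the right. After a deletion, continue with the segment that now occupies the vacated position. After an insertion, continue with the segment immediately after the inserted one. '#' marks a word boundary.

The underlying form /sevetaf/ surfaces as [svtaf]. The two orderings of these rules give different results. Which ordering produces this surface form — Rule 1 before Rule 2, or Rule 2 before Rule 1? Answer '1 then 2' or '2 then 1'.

1 then 2

Order 1 then 2:
  1 Syncope: [sevetaf] → [svtaf]
  2 Intervocalic Voicing: no change — [svtaf]
  result: [svtaf]
Order 2 then 1:
  2 Intervocalic Voicing: [sevetaf] → [sevedaf]
  1 Syncope: [sevedaf] → [svdaf]
  result: [svdaf]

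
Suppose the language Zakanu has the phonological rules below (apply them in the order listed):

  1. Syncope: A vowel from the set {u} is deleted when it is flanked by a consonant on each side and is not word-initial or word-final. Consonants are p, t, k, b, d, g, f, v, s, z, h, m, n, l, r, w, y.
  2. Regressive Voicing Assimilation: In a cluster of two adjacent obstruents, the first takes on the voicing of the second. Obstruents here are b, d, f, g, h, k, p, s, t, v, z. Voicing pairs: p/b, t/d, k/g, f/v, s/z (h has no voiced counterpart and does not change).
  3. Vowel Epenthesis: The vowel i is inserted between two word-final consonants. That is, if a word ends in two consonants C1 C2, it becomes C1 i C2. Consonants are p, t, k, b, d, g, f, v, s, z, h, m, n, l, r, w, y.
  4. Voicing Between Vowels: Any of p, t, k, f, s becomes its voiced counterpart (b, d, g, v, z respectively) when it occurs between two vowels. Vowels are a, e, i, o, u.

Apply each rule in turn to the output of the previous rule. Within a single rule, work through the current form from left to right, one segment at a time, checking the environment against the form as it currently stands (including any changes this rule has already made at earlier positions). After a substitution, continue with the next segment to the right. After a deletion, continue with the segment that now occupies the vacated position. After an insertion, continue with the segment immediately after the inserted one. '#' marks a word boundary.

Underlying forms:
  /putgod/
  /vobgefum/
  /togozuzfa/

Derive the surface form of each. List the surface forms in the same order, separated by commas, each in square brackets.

/putgod/:
  1 Syncope: [putgod] → [ptgod]
  2 Regressive Voicing Assimilation: [ptgod] → [pdgod]
  3 Vowel Epenthesis: no change — [pdgod]
  4 Voicing Between Vowels: no change — [pdgod]
/vobgefum/:
  1 Syncope: [vobgefum] → [vobgefm]
  2 Regressive Voicing Assimilation: no change — [vobgefm]
  3 Vowel Epenthesis: [vobgefm] → [vobgefim]
  4 Voicing Between Vowels: [vobgefim] → [vobgevim]
/togozuzfa/:
  1 Syncope: [togozuzfa] → [togozzfa]
  2 Regressive Voicing Assimilation: [togozzfa] → [togozsfa]
  3 Vowel Epenthesis: no change — [togozsfa]
  4 Voicing Between Vowels: no change — [togozsfa]

[pdgod], [vobgevim], [togozsfa]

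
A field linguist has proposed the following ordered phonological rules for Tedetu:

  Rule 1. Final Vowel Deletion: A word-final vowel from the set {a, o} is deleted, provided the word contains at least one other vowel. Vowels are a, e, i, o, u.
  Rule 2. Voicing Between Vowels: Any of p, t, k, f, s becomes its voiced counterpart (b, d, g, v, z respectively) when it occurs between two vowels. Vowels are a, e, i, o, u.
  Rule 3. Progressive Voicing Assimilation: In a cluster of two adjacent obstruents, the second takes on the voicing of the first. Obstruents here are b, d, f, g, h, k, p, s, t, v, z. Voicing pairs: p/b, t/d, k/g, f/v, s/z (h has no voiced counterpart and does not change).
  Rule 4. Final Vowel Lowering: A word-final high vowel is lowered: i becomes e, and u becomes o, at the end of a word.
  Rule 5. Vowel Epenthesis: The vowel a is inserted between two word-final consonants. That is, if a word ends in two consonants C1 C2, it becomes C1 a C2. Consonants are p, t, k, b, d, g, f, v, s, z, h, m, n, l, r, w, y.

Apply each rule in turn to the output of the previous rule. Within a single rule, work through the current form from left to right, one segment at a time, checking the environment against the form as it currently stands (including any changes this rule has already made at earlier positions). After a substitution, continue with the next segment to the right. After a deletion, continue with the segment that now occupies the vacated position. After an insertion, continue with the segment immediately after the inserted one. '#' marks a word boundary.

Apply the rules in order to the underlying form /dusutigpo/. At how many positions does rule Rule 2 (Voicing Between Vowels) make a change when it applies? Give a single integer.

2

Rule 1 Final Vowel Deletion: [dusutigpo] → [dusutigp]
Rule 2 Voicing Between Vowels: [dusutigp] → [duzudigp]
Rule 3 Progressive Voicing Assimilation: [duzudigp] → [duzudigb]
Rule 4 Final Vowel Lowering: no change — [duzudigb]
Rule 5 Vowel Epenthesis: [duzudigb] → [duzudigab]
Rule Rule 2 changed 2 position(s).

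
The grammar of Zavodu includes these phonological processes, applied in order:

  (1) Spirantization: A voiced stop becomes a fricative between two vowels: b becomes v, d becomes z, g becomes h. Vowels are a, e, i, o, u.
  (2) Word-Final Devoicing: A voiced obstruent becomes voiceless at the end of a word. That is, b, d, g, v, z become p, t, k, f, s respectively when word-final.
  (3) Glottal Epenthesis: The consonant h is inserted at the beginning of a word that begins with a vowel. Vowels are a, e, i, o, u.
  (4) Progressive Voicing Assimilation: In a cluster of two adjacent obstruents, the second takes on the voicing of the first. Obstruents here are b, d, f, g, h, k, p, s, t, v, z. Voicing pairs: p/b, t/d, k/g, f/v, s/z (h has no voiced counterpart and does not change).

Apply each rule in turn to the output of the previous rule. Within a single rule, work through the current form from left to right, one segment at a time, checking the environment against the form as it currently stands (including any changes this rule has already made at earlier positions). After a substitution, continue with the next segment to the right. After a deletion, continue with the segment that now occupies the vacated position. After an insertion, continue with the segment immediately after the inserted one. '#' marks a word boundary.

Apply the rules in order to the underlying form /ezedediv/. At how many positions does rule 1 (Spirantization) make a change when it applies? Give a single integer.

2

(1) Spirantization: [ezedediv] → [ezezeziv]
(2) Word-Final Devoicing: [ezezeziv] → [ezezezif]
(3) Glottal Epenthesis: [ezezezif] → [hezezezif]
(4) Progressive Voicing Assimilation: no change — [hezezezif]
Rule 1 changed 2 position(s).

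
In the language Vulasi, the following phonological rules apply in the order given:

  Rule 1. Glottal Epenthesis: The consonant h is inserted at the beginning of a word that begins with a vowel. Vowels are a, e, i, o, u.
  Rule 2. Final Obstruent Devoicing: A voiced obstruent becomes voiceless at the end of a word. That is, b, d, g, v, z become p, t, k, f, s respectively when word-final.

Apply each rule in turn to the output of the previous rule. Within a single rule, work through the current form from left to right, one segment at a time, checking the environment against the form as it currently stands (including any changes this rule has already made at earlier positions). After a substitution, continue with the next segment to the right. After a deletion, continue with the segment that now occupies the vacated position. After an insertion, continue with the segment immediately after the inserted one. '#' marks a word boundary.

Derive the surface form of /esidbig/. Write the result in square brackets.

Rule 1 Glottal Epenthesis: [esidbig] → [hesidbig]
Rule 2 Final Obstruent Devoicing: [hesidbig] → [hesidbik]

[hesidbik]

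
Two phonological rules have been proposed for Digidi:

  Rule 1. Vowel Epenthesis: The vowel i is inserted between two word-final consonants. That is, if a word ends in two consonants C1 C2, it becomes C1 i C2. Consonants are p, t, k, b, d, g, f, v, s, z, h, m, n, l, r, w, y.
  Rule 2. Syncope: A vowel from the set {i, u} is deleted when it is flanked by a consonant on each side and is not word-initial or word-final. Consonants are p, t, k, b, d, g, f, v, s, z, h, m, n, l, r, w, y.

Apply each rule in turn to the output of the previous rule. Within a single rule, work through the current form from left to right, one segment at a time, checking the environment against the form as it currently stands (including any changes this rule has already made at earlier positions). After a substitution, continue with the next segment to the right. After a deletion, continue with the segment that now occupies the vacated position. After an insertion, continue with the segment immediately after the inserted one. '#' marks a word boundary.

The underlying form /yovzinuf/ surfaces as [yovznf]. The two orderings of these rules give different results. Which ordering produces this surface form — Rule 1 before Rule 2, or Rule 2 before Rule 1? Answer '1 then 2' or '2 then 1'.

1 then 2

Order 1 then 2:
  1 Vowel Epenthesis: no change — [yovzinuf]
  2 Syncope: [yovzinuf] → [yovznf]
  result: [yovznf]
Order 2 then 1:
  2 Syncope: [yovzinuf] → [yovznf]
  1 Vowel Epenthesis: [yovznf] → [yovznif]
  result: [yovznif]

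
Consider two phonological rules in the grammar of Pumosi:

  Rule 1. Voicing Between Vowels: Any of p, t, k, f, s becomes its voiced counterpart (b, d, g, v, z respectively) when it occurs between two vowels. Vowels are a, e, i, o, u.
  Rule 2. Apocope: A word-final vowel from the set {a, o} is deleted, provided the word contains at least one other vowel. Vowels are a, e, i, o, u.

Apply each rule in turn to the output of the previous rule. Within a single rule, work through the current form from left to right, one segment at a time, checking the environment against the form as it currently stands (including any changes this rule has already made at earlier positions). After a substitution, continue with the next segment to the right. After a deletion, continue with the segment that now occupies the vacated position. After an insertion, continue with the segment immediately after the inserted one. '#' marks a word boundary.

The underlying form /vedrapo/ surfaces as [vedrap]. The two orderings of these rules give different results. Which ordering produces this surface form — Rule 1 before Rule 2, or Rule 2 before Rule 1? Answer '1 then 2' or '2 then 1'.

Order 1 then 2:
  1 Voicing Between Vowels: [vedrapo] → [vedrabo]
  2 Apocope: [vedrabo] → [vedrab]
  result: [vedrab]
Order 2 then 1:
  2 Apocope: [vedrapo] → [vedrap]
  1 Voicing Between Vowels: no change — [vedrap]
  result: [vedrap]

2 then 1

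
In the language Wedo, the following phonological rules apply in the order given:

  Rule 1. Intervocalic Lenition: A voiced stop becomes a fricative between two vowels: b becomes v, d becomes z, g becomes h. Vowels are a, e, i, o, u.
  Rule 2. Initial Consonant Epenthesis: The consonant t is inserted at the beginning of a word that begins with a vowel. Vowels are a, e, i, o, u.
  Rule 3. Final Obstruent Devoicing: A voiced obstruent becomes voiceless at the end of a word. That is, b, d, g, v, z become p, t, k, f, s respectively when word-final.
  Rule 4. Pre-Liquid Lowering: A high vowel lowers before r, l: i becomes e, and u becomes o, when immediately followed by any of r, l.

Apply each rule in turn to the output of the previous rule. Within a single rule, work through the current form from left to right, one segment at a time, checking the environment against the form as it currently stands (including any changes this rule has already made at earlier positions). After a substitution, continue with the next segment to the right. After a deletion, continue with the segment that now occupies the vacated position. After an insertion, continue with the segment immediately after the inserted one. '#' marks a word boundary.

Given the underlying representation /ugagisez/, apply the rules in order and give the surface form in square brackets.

[tuhahises]

Rule 1 Intervocalic Lenition: [ugagisez] → [uhahisez]
Rule 2 Initial Consonant Epenthesis: [uhahisez] → [tuhahisez]
Rule 3 Final Obstruent Devoicing: [tuhahisez] → [tuhahises]
Rule 4 Pre-Liquid Lowering: no change — [tuhahises]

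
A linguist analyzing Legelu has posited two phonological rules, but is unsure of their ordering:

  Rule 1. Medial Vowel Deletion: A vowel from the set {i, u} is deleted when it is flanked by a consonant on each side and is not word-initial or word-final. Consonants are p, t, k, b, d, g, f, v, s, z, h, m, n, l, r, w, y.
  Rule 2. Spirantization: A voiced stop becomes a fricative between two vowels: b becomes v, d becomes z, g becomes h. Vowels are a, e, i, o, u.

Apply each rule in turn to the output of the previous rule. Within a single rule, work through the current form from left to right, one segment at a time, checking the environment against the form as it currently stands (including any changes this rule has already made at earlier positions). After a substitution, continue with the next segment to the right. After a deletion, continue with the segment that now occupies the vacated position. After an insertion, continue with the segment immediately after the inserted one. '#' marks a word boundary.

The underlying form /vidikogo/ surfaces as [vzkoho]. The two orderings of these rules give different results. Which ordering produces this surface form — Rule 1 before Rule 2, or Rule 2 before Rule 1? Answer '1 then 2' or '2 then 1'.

Order 1 then 2:
  1 Medial Vowel Deletion: [vidikogo] → [vdkogo]
  2 Spirantization: [vdkogo] → [vdkoho]
  result: [vdkoho]
Order 2 then 1:
  2 Spirantization: [vidikogo] → [vizikoho]
  1 Medial Vowel Deletion: [vizikoho] → [vzkoho]
  result: [vzkoho]

2 then 1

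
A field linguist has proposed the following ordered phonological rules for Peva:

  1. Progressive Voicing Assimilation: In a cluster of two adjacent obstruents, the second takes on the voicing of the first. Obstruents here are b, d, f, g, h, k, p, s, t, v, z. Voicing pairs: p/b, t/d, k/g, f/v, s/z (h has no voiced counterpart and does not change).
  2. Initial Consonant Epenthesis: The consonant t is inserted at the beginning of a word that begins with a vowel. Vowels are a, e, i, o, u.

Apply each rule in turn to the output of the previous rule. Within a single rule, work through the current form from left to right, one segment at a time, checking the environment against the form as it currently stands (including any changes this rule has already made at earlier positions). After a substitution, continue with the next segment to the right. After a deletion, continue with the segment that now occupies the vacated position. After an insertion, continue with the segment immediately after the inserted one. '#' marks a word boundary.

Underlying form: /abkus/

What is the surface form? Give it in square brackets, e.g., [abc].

[tabgus]

1 Progressive Voicing Assimilation: [abkus] → [abgus]
2 Initial Consonant Epenthesis: [abgus] → [tabgus]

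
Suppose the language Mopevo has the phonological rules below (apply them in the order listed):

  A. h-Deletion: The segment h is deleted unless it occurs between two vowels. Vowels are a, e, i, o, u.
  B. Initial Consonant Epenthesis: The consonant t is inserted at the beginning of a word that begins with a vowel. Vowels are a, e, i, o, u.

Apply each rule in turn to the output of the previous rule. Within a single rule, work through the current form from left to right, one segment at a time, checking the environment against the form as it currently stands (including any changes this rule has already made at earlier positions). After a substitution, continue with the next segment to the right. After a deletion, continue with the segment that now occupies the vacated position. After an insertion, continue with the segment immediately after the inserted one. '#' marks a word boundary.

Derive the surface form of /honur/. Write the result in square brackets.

[tonur]

A h-Deletion: [honur] → [onur]
B Initial Consonant Epenthesis: [onur] → [tonur]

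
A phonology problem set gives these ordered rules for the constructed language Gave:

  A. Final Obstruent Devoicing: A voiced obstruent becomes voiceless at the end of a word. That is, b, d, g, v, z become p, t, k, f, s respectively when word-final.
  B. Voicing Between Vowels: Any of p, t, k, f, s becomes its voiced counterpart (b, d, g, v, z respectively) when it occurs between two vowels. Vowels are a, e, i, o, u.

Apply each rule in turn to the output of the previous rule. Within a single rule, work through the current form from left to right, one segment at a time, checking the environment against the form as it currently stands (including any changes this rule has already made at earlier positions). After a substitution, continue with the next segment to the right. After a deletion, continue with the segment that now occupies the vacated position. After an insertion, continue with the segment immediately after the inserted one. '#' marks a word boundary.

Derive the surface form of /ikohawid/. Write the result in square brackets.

[igohawit]

A Final Obstruent Devoicing: [ikohawid] → [ikohawit]
B Voicing Between Vowels: [ikohawit] → [igohawit]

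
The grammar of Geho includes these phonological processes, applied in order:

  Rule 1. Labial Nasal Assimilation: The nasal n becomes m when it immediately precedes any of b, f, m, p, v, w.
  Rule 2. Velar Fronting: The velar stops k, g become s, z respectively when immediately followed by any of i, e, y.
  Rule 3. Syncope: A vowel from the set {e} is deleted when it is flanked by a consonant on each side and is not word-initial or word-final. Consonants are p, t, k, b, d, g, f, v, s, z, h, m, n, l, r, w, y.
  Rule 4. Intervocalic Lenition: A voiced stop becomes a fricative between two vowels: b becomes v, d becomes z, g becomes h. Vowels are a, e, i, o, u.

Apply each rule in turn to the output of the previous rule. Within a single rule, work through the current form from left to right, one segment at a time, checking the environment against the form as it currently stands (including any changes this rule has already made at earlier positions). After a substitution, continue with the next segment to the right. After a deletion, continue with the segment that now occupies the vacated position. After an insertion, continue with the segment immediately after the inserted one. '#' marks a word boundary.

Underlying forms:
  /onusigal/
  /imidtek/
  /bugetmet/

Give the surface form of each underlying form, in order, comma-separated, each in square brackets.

[onusihal], [imidtk], [buztmt]

/onusigal/:
  Rule 1 Labial Nasal Assimilation: no change — [onusigal]
  Rule 2 Velar Fronting: no change — [onusigal]
  Rule 3 Syncope: no change — [onusigal]
  Rule 4 Intervocalic Lenition: [onusigal] → [onusihal]
/imidtek/:
  Rule 1 Labial Nasal Assimilation: no change — [imidtek]
  Rule 2 Velar Fronting: no change — [imidtek]
  Rule 3 Syncope: [imidtek] → [imidtk]
  Rule 4 Intervocalic Lenition: no change — [imidtk]
/bugetmet/:
  Rule 1 Labial Nasal Assimilation: no change — [bugetmet]
  Rule 2 Velar Fronting: [bugetmet] → [buzetmet]
  Rule 3 Syncope: [buzetmet] → [buztmt]
  Rule 4 Intervocalic Lenition: no change — [buztmt]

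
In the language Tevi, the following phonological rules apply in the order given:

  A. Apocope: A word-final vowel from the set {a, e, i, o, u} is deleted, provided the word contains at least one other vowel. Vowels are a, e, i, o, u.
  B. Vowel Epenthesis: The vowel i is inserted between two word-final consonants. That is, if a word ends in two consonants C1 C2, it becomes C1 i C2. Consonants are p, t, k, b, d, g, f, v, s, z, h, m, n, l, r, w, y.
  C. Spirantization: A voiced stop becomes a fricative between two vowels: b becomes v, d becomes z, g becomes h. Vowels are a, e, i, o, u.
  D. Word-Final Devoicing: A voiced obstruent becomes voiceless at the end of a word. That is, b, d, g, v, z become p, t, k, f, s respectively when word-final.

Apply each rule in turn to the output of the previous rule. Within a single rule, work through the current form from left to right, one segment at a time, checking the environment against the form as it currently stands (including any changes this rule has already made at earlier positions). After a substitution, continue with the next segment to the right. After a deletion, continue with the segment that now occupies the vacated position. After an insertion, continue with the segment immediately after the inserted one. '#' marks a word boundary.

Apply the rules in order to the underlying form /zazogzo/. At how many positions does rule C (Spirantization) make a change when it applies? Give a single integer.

1

A Apocope: [zazogzo] → [zazogz]
B Vowel Epenthesis: [zazogz] → [zazogiz]
C Spirantization: [zazogiz] → [zazohiz]
D Word-Final Devoicing: [zazohiz] → [zazohis]
Rule C changed 1 position(s).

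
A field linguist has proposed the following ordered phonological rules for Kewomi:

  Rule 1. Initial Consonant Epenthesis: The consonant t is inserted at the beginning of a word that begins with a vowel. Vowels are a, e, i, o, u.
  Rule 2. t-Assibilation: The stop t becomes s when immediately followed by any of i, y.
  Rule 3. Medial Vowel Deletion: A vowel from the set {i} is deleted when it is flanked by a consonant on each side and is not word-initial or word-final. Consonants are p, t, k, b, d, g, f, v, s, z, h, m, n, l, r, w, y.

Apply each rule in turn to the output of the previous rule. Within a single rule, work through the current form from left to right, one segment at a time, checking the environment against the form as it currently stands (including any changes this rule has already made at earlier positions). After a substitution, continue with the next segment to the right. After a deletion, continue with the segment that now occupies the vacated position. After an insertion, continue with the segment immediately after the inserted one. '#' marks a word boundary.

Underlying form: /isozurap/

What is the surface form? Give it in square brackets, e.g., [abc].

[ssozurap]

Rule 1 Initial Consonant Epenthesis: [isozurap] → [tisozurap]
Rule 2 t-Assibilation: [tisozurap] → [sisozurap]
Rule 3 Medial Vowel Deletion: [sisozurap] → [ssozurap]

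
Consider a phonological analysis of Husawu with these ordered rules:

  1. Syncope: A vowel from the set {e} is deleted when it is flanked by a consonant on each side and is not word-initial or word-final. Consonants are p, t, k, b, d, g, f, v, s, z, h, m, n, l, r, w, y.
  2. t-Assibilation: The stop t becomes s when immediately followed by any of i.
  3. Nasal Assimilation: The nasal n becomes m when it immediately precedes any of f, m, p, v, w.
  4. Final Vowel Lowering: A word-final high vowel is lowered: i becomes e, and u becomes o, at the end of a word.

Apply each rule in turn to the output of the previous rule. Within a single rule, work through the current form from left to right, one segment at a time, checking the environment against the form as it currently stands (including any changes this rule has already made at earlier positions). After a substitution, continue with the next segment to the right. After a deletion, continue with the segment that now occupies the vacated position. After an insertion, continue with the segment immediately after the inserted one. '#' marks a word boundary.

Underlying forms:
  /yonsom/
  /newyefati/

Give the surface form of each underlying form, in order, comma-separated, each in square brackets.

/yonsom/:
  1 Syncope: no change — [yonsom]
  2 t-Assibilation: no change — [yonsom]
  3 Nasal Assimilation: no change — [yonsom]
  4 Final Vowel Lowering: no change — [yonsom]
/newyefati/:
  1 Syncope: [newyefati] → [nwyfati]
  2 t-Assibilation: [nwyfati] → [nwyfasi]
  3 Nasal Assimilation: [nwyfasi] → [mwyfasi]
  4 Final Vowel Lowering: [mwyfasi] → [mwyfase]

[yonsom], [mwyfase]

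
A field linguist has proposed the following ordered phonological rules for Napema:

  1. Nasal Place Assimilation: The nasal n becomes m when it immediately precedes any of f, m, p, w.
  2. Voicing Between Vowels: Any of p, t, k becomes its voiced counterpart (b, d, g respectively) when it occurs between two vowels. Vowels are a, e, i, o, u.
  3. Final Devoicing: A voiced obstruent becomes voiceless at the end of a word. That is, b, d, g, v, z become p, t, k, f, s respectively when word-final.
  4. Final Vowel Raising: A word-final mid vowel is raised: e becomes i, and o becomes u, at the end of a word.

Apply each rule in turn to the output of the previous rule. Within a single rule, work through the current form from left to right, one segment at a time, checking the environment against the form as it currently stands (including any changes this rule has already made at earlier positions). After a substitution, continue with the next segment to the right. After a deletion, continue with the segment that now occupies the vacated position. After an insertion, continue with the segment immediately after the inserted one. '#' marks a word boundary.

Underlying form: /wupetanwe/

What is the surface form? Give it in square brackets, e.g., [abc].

[wubedamwi]

1 Nasal Place Assimilation: [wupetanwe] → [wupetamwe]
2 Voicing Between Vowels: [wupetamwe] → [wubedamwe]
3 Final Devoicing: no change — [wubedamwe]
4 Final Vowel Raising: [wubedamwe] → [wubedamwi]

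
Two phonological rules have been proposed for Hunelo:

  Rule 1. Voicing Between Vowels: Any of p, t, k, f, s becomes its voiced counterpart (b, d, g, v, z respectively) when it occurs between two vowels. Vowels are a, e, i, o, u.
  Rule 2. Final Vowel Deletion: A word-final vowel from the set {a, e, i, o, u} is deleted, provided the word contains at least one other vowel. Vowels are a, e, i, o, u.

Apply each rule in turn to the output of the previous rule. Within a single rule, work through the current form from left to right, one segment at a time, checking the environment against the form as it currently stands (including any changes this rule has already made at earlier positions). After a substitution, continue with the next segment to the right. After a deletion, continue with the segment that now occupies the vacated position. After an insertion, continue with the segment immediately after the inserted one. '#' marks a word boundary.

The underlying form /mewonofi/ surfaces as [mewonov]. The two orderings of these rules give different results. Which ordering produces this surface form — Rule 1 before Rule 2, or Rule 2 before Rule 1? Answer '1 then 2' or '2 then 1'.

Order 1 then 2:
  1 Voicing Between Vowels: [mewonofi] → [mewonovi]
  2 Final Vowel Deletion: [mewonovi] → [mewonov]
  result: [mewonov]
Order 2 then 1:
  2 Final Vowel Deletion: [mewonofi] → [mewonof]
  1 Voicing Between Vowels: no change — [mewonof]
  result: [mewonof]

1 then 2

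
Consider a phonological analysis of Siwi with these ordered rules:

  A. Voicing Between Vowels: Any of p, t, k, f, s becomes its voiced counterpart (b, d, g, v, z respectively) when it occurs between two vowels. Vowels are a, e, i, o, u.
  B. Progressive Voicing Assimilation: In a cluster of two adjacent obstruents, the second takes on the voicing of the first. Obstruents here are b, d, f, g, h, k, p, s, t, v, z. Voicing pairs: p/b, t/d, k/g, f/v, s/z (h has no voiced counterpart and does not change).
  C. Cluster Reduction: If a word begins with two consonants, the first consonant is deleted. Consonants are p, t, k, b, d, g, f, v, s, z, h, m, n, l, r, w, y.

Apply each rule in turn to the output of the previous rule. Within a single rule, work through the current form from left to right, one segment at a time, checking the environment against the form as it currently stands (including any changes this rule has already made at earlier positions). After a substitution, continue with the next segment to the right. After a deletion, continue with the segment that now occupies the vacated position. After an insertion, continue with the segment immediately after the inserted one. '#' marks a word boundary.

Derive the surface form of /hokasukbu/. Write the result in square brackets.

[hogazukpu]

A Voicing Between Vowels: [hokasukbu] → [hogazukbu]
B Progressive Voicing Assimilation: [hogazukbu] → [hogazukpu]
C Cluster Reduction: no change — [hogazukpu]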